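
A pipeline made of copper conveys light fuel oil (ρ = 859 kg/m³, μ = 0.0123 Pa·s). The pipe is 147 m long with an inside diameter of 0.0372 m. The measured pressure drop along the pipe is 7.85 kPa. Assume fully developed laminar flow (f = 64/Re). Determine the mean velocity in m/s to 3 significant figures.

V ≈ 0.188 m/s

For laminar flow, f = 64/Re with Re = ρVD/μ, so Darcy-Weisbach reduces to ΔP = 32μLV/D². Solving for V: V = ΔP·D²/(32μL) = 7850·(0.0372)²/(32·0.0123·147) = 0.1878 m/s.
Check: Re = ρVD/μ = 859·0.1878·0.0372/0.0123 = 487.8 < 2300, so the laminar assumption holds.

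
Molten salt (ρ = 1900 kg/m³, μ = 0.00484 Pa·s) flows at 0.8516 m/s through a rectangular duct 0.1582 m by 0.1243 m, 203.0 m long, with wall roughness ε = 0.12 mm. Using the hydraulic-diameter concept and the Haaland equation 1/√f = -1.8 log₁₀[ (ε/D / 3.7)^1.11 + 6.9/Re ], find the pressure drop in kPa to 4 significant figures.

ΔP ≈ 23.69 kPa

Hydraulic diameter D_h = 4A/P = 4·(0.1582·0.1243)/(2·(0.1582+0.1243)) = 0.07866/0.565 = 0.1392 m.
Re = ρVD_h/μ = 1900·0.8516·0.1392/0.00484 = 4.654e+04.
ε/D_h = 0.00012/0.1392 = 0.000862; Haaland gives 1/√f = -1.8 log₁₀[9.28e-05+0.000148] = 6.512, so f = 0.02358.
ΔP = f(L/D_h)(ρV²/2) = 0.02358·203/0.1392·689 = 2.369e+04 Pa.
ΔP = 23.69 kPa.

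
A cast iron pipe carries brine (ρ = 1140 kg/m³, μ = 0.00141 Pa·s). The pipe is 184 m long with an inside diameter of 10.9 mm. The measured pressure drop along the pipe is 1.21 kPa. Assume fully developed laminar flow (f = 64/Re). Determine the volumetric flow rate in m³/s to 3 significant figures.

Q ≈ 1.62×10^-6 m³/s

For laminar flow, f = 64/Re with Re = ρVD/μ, so Darcy-Weisbach reduces to ΔP = 32μLV/D². Solving for V: V = ΔP·D²/(32μL) = 1210·(0.0109)²/(32·0.00141·184) = 0.01732 m/s.
Check: Re = ρVD/μ = 1140·0.01732·0.0109/0.00141 = 152.6 < 2300, so the laminar assumption holds.
Q = V·A = 0.01732·(π/4·0.0109²) = 1.616e-06 m³/s = 1.62×10^-6 m³/s.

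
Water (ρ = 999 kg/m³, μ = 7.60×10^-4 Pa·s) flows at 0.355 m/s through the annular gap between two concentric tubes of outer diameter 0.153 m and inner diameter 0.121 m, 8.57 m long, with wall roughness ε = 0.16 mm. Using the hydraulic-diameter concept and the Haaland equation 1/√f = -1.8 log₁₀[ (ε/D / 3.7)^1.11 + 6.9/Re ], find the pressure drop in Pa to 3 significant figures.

ΔP ≈ 597 Pa

Hydraulic diameter D_h = 4A/P = D_o - D_i = 0.153 - 0.121 = 0.032 m.
Re = ρVD_h/μ = 999·0.355·0.032/0.00076 = 1.493e+04.
ε/D_h = 0.00016/0.032 = 0.005; Haaland gives 1/√f = -1.8 log₁₀[0.000653+0.000462] = 5.315, so f = 0.0354.
ΔP = f(L/D_h)(ρV²/2) = 0.0354·8.57/0.032·62.95 = 596.9 Pa.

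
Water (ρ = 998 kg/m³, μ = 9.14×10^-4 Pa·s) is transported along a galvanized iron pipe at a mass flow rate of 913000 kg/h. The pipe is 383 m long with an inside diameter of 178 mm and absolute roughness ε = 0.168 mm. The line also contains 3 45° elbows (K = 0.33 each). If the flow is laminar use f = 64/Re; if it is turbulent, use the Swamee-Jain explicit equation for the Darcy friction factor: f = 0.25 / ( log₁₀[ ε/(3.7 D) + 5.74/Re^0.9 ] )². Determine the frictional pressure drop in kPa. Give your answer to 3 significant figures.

ΔP ≈ 2240 kPa

ṁ = 913000 kg/h = 913000/3600 = 253.6 kg/s.
A = πD²/4 = π(0.178)²/4 = 0.02488 m²; mean velocity V = ṁ/(ρA) = 253.6/(998 · 0.02488) = 10.21 m/s.
Reynolds number Re = ρVD/μ = 998 · 10.21 · 0.178 / 0.000914 = 1.985e+06.
Re > 4000 → turbulent. Relative roughness ε/D = 0.000168/0.178 = 0.000944. Swamee-Jain: f = 0.25/(log₁₀[0.000944/3.7 + 5.74/1.985e+06^0.9])² = 0.25/(log₁₀[0.000255 + 1.23e-05])² = 0.25/(-3.573)² = 0.01958.
Total minor-loss coefficient ΣK = 3·0.33 = 0.99.
ΔP = [f·L/D + ΣK]·(ρV²/2) = [0.01958·383/0.178 + 0.99]·(998·10.21²/2) = [42.14 + 0.99]·5.204e+04 = 2.244e+06 Pa.
ΔP = 2.244e+06 Pa = 2240 kPa.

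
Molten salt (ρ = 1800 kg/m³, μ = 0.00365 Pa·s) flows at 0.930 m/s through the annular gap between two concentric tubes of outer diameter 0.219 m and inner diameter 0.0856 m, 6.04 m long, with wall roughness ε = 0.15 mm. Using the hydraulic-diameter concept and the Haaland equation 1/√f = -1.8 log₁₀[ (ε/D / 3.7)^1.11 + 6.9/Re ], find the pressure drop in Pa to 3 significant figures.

Hydraulic diameter D_h = 4A/P = D_o - D_i = 0.219 - 0.0856 = 0.1334 m.
Re = ρVD_h/μ = 1800·0.93·0.1334/0.00365 = 6.118e+04.
ε/D_h = 0.00015/0.1334 = 0.00112; Haaland gives 1/√f = -1.8 log₁₀[0.000125+0.000113] = 6.524, so f = 0.0235.
ΔP = f(L/D_h)(ρV²/2) = 0.0235·6.04/0.1334·778.4 = 828.1 Pa.

ΔP ≈ 828 Pa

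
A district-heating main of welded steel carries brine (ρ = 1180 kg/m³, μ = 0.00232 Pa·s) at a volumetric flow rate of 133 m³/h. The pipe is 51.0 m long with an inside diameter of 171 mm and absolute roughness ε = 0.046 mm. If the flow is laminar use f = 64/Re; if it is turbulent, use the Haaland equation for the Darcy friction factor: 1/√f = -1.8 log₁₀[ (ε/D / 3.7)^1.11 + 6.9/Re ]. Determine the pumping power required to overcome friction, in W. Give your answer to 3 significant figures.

P ≈ 305 W

Q = 133 m³/h = 133/3600 = 0.03694 m³/s.
Cross-sectional area A = πD²/4 = π(0.171)²/4 = 0.02297 m²; mean velocity V = Q/A = 0.03694/0.02297 = 1.609 m/s.
Reynolds number Re = ρVD/μ = 1180 · 1.609 · 0.171 / 0.00232 = 1.399e+05.
Re > 4000 → turbulent. Relative roughness ε/D = 4.6e-05/0.171 = 0.000269. Haaland: 1/√f = -1.8 log₁₀[(0.000269/3.7)^1.11 + 6.9/1.399e+05] = -1.8 log₁₀[2.55e-05 + 4.93e-05] = 7.427, so f = 0.01813.
Darcy-Weisbach: ΔP = f(L/D)(ρV²/2) = 0.01813·(51/0.171)·(1180·1.609²/2) = 0.01813·298.2·1527 = 8255 Pa.
Pumping power P = QΔP = 0.03694·8255 = 305.0 W = 305 W.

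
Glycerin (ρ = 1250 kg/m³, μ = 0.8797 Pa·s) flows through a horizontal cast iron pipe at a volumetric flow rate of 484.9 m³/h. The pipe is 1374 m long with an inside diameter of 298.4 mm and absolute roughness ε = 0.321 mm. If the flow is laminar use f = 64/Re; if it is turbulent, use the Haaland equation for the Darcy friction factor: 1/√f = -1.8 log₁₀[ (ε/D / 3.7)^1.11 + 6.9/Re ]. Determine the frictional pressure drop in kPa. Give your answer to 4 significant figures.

ΔP ≈ 836.6 kPa

Q = 484.9 m³/h = 484.9/3600 = 0.1347 m³/s.
Cross-sectional area A = πD²/4 = π(0.2984)²/4 = 0.06993 m²; mean velocity V = Q/A = 0.1347/0.06993 = 1.926 m/s.
Reynolds number Re = ρVD/μ = 1250 · 1.926 · 0.2984 / 0.88 = 816.7.
Re < 2300 → laminar flow, so f = 64/Re = 64/816.7 = 0.07837 (the turbulent correlation is not needed).
Darcy-Weisbach: ΔP = f(L/D)(ρV²/2) = 0.07837·(1374/0.2984)·(1250·1.926²/2) = 0.07837·4605·2318 = 8.366e+05 Pa.
ΔP = 8.366e+05 Pa = 836.6 kPa.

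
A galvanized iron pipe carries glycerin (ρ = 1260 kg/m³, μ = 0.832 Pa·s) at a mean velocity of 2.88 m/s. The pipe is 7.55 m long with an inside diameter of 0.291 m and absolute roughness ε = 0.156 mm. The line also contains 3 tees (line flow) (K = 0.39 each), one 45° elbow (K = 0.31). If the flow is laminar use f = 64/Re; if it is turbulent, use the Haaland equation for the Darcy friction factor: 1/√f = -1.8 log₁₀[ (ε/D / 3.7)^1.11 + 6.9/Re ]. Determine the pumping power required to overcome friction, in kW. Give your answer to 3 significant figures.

Reynolds number Re = ρVD/μ = 1260 · 2.88 · 0.291 / 0.832 = 1269.
Re < 2300 → laminar flow, so f = 64/Re = 64/1269 = 0.05043 (the turbulent correlation is not needed).
Total minor-loss coefficient ΣK = 3·0.39 + 1·0.31 = 1.48.
ΔP = [f·L/D + ΣK]·(ρV²/2) = [0.05043·7.55/0.291 + 1.48]·(1260·2.88²/2) = [1.308 + 1.48]·5225 = 1.457e+04 Pa.
Q = V·A = 2.88·0.06651 = 0.1915 m³/s.
Pumping power P = QΔP = 0.1915·1.457e+04 = 2791 W = 2.79 kW.

P ≈ 2.79 kW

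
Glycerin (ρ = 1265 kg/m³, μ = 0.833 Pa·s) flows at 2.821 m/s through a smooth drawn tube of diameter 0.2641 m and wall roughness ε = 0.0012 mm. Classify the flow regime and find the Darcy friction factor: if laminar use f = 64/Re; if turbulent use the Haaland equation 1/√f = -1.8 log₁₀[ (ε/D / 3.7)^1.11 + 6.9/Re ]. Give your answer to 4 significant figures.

Re = ρVD/μ = 1265·2.821·0.2641/0.833 = 1131.
Re < 2300 → laminar, so f = 64/Re = 0.05657 (roughness is irrelevant in laminar flow).

f ≈ 0.05657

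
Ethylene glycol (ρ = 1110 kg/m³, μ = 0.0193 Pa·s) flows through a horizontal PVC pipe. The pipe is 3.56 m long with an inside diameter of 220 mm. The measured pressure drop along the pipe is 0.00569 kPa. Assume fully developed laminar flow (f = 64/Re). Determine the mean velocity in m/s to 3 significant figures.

V ≈ 0.125 m/s

For laminar flow, f = 64/Re with Re = ρVD/μ, so Darcy-Weisbach reduces to ΔP = 32μLV/D². Solving for V: V = ΔP·D²/(32μL) = 5.69·(0.22)²/(32·0.0193·3.56) = 0.1253 m/s.
Check: Re = ρVD/μ = 1110·0.1253·0.22/0.0193 = 1585 < 2300, so the laminar assumption holds.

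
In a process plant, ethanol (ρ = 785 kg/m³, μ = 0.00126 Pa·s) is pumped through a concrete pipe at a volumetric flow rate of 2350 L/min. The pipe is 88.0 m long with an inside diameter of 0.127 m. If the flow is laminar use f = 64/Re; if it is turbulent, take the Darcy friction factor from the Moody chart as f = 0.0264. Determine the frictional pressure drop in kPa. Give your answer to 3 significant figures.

Q = 2350 L/min = 2350/60000 = 0.03917 m³/s.
Cross-sectional area A = πD²/4 = π(0.127)²/4 = 0.01267 m²; mean velocity V = Q/A = 0.03917/0.01267 = 3.092 m/s.
Reynolds number Re = ρVD/μ = 785 · 3.092 · 0.127 / 0.00126 = 2.446e+05.
Re > 4000 → turbulent; use the Moody-chart value f = 0.0264.
Darcy-Weisbach: ΔP = f(L/D)(ρV²/2) = 0.0264·(88/0.127)·(785·3.092²/2) = 0.0264·692.9·3752 = 6.864e+04 Pa.
ΔP = 6.864e+04 Pa = 68.6 kPa.

ΔP ≈ 68.6 kPa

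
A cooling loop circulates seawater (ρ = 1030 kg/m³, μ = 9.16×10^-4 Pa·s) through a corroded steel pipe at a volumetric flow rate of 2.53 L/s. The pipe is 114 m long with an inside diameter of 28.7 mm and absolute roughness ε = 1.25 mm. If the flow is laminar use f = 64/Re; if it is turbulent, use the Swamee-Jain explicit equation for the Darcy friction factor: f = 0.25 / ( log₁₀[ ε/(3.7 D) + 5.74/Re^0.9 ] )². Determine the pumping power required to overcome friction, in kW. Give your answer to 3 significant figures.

Q = 2.53 L/s = 2.53/1000 = 0.00253 m³/s.
Cross-sectional area A = πD²/4 = π(0.0287)²/4 = 0.0006469 m²; mean velocity V = Q/A = 0.00253/0.0006469 = 3.911 m/s.
Reynolds number Re = ρVD/μ = 1030 · 3.911 · 0.0287 / 0.000916 = 1.262e+05.
Re > 4000 → turbulent. Relative roughness ε/D = 0.00125/0.0287 = 0.0436. Swamee-Jain: f = 0.25/(log₁₀[0.0436/3.7 + 5.74/1.262e+05^0.9])² = 0.25/(log₁₀[0.0118 + 0.000147])² = 0.25/(-1.924)² = 0.06755.
Darcy-Weisbach: ΔP = f(L/D)(ρV²/2) = 0.06755·(114/0.0287)·(1030·3.911²/2) = 0.06755·3972·7877 = 2.113e+06 Pa.
Pumping power P = QΔP = 0.00253·2.113e+06 = 5347 W = 5.35 kW.

P ≈ 5.35 kW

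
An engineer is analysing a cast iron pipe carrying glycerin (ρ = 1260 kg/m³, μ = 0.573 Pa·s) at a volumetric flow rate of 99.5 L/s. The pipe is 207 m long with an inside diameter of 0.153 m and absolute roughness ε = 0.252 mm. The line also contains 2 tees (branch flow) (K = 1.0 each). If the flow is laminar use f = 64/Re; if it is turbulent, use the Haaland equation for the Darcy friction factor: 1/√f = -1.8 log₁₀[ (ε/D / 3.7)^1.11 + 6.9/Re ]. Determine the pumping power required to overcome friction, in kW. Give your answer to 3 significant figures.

P ≈ 91.0 kW

Q = 99.5 L/s = 99.5/1000 = 0.0995 m³/s.
Cross-sectional area A = πD²/4 = π(0.153)²/4 = 0.01839 m²; mean velocity V = Q/A = 0.0995/0.01839 = 5.412 m/s.
Reynolds number Re = ρVD/μ = 1260 · 5.412 · 0.153 / 0.573 = 1821.
Re < 2300 → laminar flow, so f = 64/Re = 64/1821 = 0.03515 (the turbulent correlation is not needed).
Total minor-loss coefficient ΣK = 2·1 = 2.
ΔP = [f·L/D + ΣK]·(ρV²/2) = [0.03515·207/0.153 + 2]·(1260·5.412²/2) = [47.56 + 2]·1.845e+04 = 9.144e+05 Pa.
Pumping power P = QΔP = 0.0995·9.144e+05 = 90980 W = 91.0 kW.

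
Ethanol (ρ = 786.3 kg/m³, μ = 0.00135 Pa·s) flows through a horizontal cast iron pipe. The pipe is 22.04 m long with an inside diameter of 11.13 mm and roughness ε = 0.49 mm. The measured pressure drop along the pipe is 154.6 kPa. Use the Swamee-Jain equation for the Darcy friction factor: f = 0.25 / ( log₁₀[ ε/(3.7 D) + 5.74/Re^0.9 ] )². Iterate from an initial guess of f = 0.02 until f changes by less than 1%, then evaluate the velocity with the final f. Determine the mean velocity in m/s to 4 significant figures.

V ≈ 1.674 m/s

Rearranging Darcy-Weisbach: V = √(2·ΔP·D/(f·L·ρ)). With ε/D = 0.00049/0.01113 = 0.044, iterate starting from f = 0.02:
  f = 0.02 → V = √(2·1.546e+05·0.01113/(0.02·22.04·786.3)) = 3.151 m/s; Re = ρVD/μ = 2.043e+04; f → 0.06942
  f = 0.06942 → V = 1.691 m/s; Re = 1.096e+04; f → 0.07084
  f = 0.07084 → V = 1.674 m/s; Re = 1.085e+04; f → 0.07087
Converged (Δf/f < 1%). With the final f = 0.07087: V = √(2·1.546e+05·0.01113/(0.07087·22.04·786.3)) = 1.674 m/s.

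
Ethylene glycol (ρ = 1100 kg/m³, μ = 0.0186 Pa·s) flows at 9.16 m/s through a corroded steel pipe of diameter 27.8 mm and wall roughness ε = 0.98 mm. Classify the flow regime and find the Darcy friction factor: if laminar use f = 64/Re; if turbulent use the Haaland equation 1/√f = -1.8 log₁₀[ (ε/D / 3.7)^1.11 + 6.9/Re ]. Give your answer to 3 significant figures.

Re = ρVD/μ = 1100·9.16·0.0278/0.0186 = 1.506e+04.
Re > 4000 → turbulent. ε/D = 0.00098/0.0278 = 0.0353; Haaland: 1/√f = -1.8 log₁₀[0.00571 + 0.000458] = 3.978, so f = 0.0632.

f ≈ 0.0632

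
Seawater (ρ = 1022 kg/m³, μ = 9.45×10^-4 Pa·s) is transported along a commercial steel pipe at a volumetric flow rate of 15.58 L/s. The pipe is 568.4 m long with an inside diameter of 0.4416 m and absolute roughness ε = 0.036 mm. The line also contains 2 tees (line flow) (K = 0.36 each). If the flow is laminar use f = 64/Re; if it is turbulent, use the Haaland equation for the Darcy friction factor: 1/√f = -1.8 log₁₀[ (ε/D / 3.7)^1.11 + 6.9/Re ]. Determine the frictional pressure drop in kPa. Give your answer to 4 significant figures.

Q = 15.58 L/s = 15.58/1000 = 0.01558 m³/s.
Cross-sectional area A = πD²/4 = π(0.4416)²/4 = 0.1532 m²; mean velocity V = Q/A = 0.01558/0.1532 = 0.1017 m/s.
Reynolds number Re = ρVD/μ = 1022 · 0.1017 · 0.4416 / 0.000945 = 4.858e+04.
Re > 4000 → turbulent. Relative roughness ε/D = 3.6e-05/0.4416 = 8.15e-05. Haaland: 1/√f = -1.8 log₁₀[(8.15e-05/3.7)^1.11 + 6.9/4.858e+04] = -1.8 log₁₀[6.77e-06 + 0.000142] = 6.889, so f = 0.02107.
Total minor-loss coefficient ΣK = 2·0.36 = 0.72.
ΔP = [f·L/D + ΣK]·(ρV²/2) = [0.02107·568.4/0.4416 + 0.72]·(1022·0.1017²/2) = [27.12 + 0.72]·5.288 = 147.2 Pa.
ΔP = 147.2 Pa = 0.1472 kPa.

ΔP ≈ 0.1472 kPa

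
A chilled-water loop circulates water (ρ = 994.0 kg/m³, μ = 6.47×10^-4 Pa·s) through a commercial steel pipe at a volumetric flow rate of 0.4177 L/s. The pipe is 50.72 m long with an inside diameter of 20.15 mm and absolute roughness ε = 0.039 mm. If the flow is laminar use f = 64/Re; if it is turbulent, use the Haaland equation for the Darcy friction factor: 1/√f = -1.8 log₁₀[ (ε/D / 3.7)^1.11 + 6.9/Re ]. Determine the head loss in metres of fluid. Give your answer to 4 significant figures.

h_f ≈ 5.877 m

Q = 0.4177 L/s = 0.4177/1000 = 0.0004177 m³/s.
Cross-sectional area A = πD²/4 = π(0.02015)²/4 = 0.0003189 m²; mean velocity V = Q/A = 0.0004177/0.0003189 = 1.31 m/s.
Reynolds number Re = ρVD/μ = 994 · 1.31 · 0.02015 / 0.000647 = 4.055e+04.
Re > 4000 → turbulent. Relative roughness ε/D = 3.9e-05/0.02015 = 0.00194. Haaland: 1/√f = -1.8 log₁₀[(0.00194/3.7)^1.11 + 6.9/4.055e+04] = -1.8 log₁₀[0.000228 + 0.00017] = 6.12, so f = 0.0267.
Darcy-Weisbach: ΔP = f(L/D)(ρV²/2) = 0.0267·(50.72/0.02015)·(994·1.31²/2) = 0.0267·2517·852.7 = 5.73e+04 Pa.
Head loss h_f = ΔP/(ρg) = 5.73e+04/(994·9.81) = 5.877 m.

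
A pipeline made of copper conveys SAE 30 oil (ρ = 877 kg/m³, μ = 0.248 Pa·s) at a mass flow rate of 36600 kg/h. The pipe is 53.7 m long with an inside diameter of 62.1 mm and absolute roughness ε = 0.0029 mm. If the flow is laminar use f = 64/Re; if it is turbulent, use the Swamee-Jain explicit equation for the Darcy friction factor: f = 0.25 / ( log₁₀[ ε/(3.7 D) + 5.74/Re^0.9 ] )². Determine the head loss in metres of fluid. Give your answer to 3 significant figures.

ṁ = 36600 kg/h = 36600/3600 = 10.17 kg/s.
A = πD²/4 = π(0.0621)²/4 = 0.003029 m²; mean velocity V = ṁ/(ρA) = 10.17/(877 · 0.003029) = 3.827 m/s.
Reynolds number Re = ρVD/μ = 877 · 3.827 · 0.0621 / 0.248 = 840.5.
Re < 2300 → laminar flow, so f = 64/Re = 64/840.5 = 0.07614 (the turbulent correlation is not needed).
Darcy-Weisbach: ΔP = f(L/D)(ρV²/2) = 0.07614·(53.7/0.0621)·(877·3.827²/2) = 0.07614·864.7·6424 = 4.23e+05 Pa.
Head loss h_f = ΔP/(ρg) = 4.23e+05/(877·9.81) = 49.2 m.

h_f ≈ 49.2 m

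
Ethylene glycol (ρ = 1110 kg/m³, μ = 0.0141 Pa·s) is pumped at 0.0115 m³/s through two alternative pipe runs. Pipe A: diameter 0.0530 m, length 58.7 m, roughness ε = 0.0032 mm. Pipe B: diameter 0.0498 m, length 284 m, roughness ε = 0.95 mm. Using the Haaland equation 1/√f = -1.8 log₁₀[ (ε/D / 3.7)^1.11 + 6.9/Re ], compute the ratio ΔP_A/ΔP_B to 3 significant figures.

Pipe A: V = Q/A = 0.0115/0.002206 = 5.213 m/s; Re = 2.175e+04; ε/D = 6.04e-05; Haaland → f = 0.02531; ΔP_A = f(L/D)(ρV²/2) = 4.227e+05 Pa.
Pipe B: V = Q/A = 0.0115/0.001948 = 5.904 m/s; Re = 2.315e+04; ε/D = 0.0191; Haaland → f = 0.04951; ΔP_B = f(L/D)(ρV²/2) = 5.463e+06 Pa.
ΔP_A/ΔP_B = 4.227e+05/5.463e+06 = 0.0774.

ΔP_A/ΔP_B ≈ 0.0774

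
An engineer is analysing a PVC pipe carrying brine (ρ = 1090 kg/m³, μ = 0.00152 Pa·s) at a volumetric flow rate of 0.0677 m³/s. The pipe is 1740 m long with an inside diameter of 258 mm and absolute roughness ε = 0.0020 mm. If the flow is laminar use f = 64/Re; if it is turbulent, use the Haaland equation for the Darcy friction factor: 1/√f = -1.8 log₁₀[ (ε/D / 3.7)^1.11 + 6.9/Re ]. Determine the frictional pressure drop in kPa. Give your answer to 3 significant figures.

Cross-sectional area A = πD²/4 = π(0.258)²/4 = 0.05228 m²; mean velocity V = Q/A = 0.0677/0.05228 = 1.295 m/s.
Reynolds number Re = ρVD/μ = 1090 · 1.295 · 0.258 / 0.00152 = 2.396e+05.
Re > 4000 → turbulent. Relative roughness ε/D = 2e-06/0.258 = 7.75e-06. Haaland: 1/√f = -1.8 log₁₀[(7.75e-06/3.7)^1.11 + 6.9/2.396e+05] = -1.8 log₁₀[4.97e-07 + 2.88e-05] = 8.16, so f = 0.01502.
Darcy-Weisbach: ΔP = f(L/D)(ρV²/2) = 0.01502·(1740/0.258)·(1090·1.295²/2) = 0.01502·6744·913.9 = 9.258e+04 Pa.
ΔP = 9.258e+04 Pa = 92.6 kPa.

ΔP ≈ 92.6 kPa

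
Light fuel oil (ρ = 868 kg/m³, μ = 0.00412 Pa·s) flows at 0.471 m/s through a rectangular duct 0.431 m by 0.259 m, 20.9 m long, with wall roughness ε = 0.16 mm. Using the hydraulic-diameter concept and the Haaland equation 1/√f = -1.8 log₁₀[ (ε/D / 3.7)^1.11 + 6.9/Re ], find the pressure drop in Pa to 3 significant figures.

ΔP ≈ 150 Pa

Hydraulic diameter D_h = 4A/P = 4·(0.431·0.259)/(2·(0.431+0.259)) = 0.4465/1.38 = 0.3236 m.
Re = ρVD_h/μ = 868·0.471·0.3236/0.00412 = 3.211e+04.
ε/D_h = 0.00016/0.3236 = 0.000494; Haaland gives 1/√f = -1.8 log₁₀[5.01e-05+0.000215] = 6.438, so f = 0.02413.
ΔP = f(L/D_h)(ρV²/2) = 0.02413·20.9/0.3236·96.28 = 150 Pa.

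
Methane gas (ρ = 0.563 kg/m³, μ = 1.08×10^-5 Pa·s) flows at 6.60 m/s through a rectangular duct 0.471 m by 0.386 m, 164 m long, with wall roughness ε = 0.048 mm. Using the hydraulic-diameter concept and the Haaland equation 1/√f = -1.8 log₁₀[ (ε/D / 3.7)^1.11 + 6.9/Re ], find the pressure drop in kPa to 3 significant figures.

ΔP ≈ 0.0812 kPa

Hydraulic diameter D_h = 4A/P = 4·(0.471·0.386)/(2·(0.471+0.386)) = 0.7272/1.714 = 0.4243 m.
Re = ρVD_h/μ = 0.563·6.6·0.4243/1.08e-05 = 1.46e+05.
ε/D_h = 4.8e-05/0.4243 = 0.000113; Haaland gives 1/√f = -1.8 log₁₀[9.74e-06+4.73e-05] = 7.639, so f = 0.01714.
ΔP = f(L/D_h)(ρV²/2) = 0.01714·164/0.4243·12.26 = 81.22 Pa.
ΔP = 0.0812 kPa.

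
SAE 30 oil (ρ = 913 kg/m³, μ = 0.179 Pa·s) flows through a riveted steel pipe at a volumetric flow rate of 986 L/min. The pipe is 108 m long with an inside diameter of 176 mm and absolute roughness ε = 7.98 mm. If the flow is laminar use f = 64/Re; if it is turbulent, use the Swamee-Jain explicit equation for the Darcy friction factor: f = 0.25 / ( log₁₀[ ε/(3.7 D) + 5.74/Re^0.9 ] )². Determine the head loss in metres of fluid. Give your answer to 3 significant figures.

Q = 986 L/min = 986/60000 = 0.01643 m³/s.
Cross-sectional area A = πD²/4 = π(0.176)²/4 = 0.02433 m²; mean velocity V = Q/A = 0.01643/0.02433 = 0.6755 m/s.
Reynolds number Re = ρVD/μ = 913 · 0.6755 · 0.176 / 0.179 = 606.4.
Re < 2300 → laminar flow, so f = 64/Re = 64/606.4 = 0.1055 (the turbulent correlation is not needed).
Darcy-Weisbach: ΔP = f(L/D)(ρV²/2) = 0.1055·(108/0.176)·(913·0.6755²/2) = 0.1055·613.6·208.3 = 1.349e+04 Pa.
Head loss h_f = ΔP/(ρg) = 1.349e+04/(913·9.81) = 1.51 m.

h_f ≈ 1.51 m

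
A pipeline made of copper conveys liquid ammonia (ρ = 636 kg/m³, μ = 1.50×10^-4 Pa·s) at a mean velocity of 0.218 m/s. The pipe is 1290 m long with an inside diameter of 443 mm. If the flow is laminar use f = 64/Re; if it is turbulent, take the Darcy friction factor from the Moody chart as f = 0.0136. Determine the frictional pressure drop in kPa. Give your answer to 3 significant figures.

ΔP ≈ 0.599 kPa

Reynolds number Re = ρVD/μ = 636 · 0.218 · 0.443 / 0.00015 = 4.095e+05.
Re > 4000 → turbulent; use the Moody-chart value f = 0.0136.
Darcy-Weisbach: ΔP = f(L/D)(ρV²/2) = 0.0136·(1290/0.443)·(636·0.218²/2) = 0.0136·2912·15.11 = 598.5 Pa.
ΔP = 598.5 Pa = 0.599 kPa.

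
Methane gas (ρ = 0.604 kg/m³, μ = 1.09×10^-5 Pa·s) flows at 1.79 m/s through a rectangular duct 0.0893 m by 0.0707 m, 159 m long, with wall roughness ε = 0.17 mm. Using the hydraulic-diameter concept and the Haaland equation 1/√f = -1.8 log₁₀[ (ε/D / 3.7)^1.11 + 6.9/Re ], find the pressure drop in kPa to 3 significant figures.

ΔP ≈ 0.0694 kPa

Hydraulic diameter D_h = 4A/P = 4·(0.0893·0.0707)/(2·(0.0893+0.0707)) = 0.02525/0.32 = 0.07892 m.
Re = ρVD_h/μ = 0.604·1.79·0.07892/1.09e-05 = 7828.
ε/D_h = 0.00017/0.07892 = 0.00215; Haaland gives 1/√f = -1.8 log₁₀[0.000257+0.000881] = 5.299, so f = 0.03561.
ΔP = f(L/D_h)(ρV²/2) = 0.03561·159/0.07892·0.9676 = 69.43 Pa.
ΔP = 0.0694 kPa.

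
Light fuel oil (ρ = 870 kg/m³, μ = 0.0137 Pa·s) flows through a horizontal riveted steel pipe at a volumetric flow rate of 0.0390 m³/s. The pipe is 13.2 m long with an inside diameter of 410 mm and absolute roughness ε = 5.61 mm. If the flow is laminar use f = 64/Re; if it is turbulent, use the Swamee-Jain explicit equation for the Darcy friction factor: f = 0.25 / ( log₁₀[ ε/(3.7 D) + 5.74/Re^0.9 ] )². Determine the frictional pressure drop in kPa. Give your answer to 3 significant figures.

Cross-sectional area A = πD²/4 = π(0.41)²/4 = 0.132 m²; mean velocity V = Q/A = 0.039/0.132 = 0.2954 m/s.
Reynolds number Re = ρVD/μ = 870 · 0.2954 · 0.41 / 0.0137 = 7691.
Re > 4000 → turbulent. Relative roughness ε/D = 0.00561/0.41 = 0.0137. Swamee-Jain: f = 0.25/(log₁₀[0.0137/3.7 + 5.74/7691^0.9])² = 0.25/(log₁₀[0.0037 + 0.00183])² = 0.25/(-2.258)² = 0.04905.
Darcy-Weisbach: ΔP = f(L/D)(ρV²/2) = 0.04905·(13.2/0.41)·(870·0.2954²/2) = 0.04905·32.2·37.96 = 59.94 Pa.
ΔP = 59.94 Pa = 0.0599 kPa.

ΔP ≈ 0.0599 kPa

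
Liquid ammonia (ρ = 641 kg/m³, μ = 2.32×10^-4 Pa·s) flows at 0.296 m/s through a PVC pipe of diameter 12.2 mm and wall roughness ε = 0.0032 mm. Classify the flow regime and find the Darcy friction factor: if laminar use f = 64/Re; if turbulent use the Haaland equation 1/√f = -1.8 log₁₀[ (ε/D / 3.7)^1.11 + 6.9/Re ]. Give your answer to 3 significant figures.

f ≈ 0.0312

Re = ρVD/μ = 641·0.296·0.0122/0.000232 = 9977.
Re > 4000 → turbulent. ε/D = 3.2e-06/0.0122 = 0.000262; Haaland: 1/√f = -1.8 log₁₀[2.48e-05 + 0.000692] = 5.661, so f = 0.03121.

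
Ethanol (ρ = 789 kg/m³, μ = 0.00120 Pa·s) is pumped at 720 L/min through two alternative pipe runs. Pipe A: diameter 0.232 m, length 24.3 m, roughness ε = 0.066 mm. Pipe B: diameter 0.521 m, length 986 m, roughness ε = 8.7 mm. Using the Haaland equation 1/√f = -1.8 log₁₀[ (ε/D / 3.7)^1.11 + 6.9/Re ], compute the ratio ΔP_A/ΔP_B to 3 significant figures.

Pipe A: V = Q/A = 0.012/0.04227 = 0.2839 m/s; Re = 4.33e+04; ε/D = 0.000284; Haaland → f = 0.02219; ΔP_A = f(L/D)(ρV²/2) = 73.89 Pa.
Pipe B: V = Q/A = 0.012/0.2132 = 0.05629 m/s; Re = 1.928e+04; ε/D = 0.0167; Haaland → f = 0.04764; ΔP_B = f(L/D)(ρV²/2) = 112.7 Pa.
ΔP_A/ΔP_B = 73.89/112.7 = 0.656.

ΔP_A/ΔP_B ≈ 0.656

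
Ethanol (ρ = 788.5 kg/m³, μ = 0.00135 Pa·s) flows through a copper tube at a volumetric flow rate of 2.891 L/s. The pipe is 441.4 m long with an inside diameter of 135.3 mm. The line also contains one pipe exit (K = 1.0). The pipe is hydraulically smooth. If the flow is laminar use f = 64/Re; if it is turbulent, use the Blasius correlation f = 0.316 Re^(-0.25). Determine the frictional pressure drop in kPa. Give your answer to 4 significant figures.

ΔP ≈ 1.480 kPa

Q = 2.891 L/s = 2.891/1000 = 0.002891 m³/s.
Cross-sectional area A = πD²/4 = π(0.1353)²/4 = 0.01438 m²; mean velocity V = Q/A = 0.002891/0.01438 = 0.2011 m/s.
Reynolds number Re = ρVD/μ = 788.5 · 0.2011 · 0.1353 / 0.00135 = 1.589e+04.
Re > 4000 → turbulent. Smooth-pipe (Blasius): f = 0.316 Re^(-0.25) = 0.316/(1.589e+04)^0.25 = 0.02815.
Total minor-loss coefficient ΣK = 1·1 = 1.
ΔP = [f·L/D + ΣK]·(ρV²/2) = [0.02815·441.4/0.1353 + 1]·(788.5·0.2011²/2) = [91.82 + 1]·15.94 = 1480 Pa.
ΔP = 1480 Pa = 1.480 kPa.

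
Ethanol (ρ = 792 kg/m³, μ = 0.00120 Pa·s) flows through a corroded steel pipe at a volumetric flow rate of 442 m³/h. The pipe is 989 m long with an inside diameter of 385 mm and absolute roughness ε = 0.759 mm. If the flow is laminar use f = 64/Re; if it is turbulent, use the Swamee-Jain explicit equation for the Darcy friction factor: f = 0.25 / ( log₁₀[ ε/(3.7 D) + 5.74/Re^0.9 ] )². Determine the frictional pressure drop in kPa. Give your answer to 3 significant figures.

ΔP ≈ 27.3 kPa

Q = 442 m³/h = 442/3600 = 0.1228 m³/s.
Cross-sectional area A = πD²/4 = π(0.385)²/4 = 0.1164 m²; mean velocity V = Q/A = 0.1228/0.1164 = 1.055 m/s.
Reynolds number Re = ρVD/μ = 792 · 1.055 · 0.385 / 0.0012 = 2.68e+05.
Re > 4000 → turbulent. Relative roughness ε/D = 0.000759/0.385 = 0.00197. Swamee-Jain: f = 0.25/(log₁₀[0.00197/3.7 + 5.74/2.68e+05^0.9])² = 0.25/(log₁₀[0.000533 + 7.47e-05])² = 0.25/(-3.216)² = 0.02417.
Darcy-Weisbach: ΔP = f(L/D)(ρV²/2) = 0.02417·(989/0.385)·(792·1.055²/2) = 0.02417·2569·440.5 = 2.734e+04 Pa.
ΔP = 2.734e+04 Pa = 27.3 kPa.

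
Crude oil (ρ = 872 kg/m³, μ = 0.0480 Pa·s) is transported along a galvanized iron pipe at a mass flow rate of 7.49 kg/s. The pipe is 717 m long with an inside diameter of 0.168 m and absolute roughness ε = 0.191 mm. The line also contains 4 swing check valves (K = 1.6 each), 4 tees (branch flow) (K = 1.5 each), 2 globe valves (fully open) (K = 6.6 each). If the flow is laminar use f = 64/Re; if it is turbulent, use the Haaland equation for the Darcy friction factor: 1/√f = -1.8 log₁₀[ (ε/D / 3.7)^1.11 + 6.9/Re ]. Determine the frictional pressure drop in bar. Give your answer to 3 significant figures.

A = πD²/4 = π(0.168)²/4 = 0.02217 m²; mean velocity V = ṁ/(ρA) = 7.49/(872 · 0.02217) = 0.3875 m/s.
Reynolds number Re = ρVD/μ = 872 · 0.3875 · 0.168 / 0.048 = 1183.
Re < 2300 → laminar flow, so f = 64/Re = 64/1183 = 0.05412 (the turbulent correlation is not needed).
Total minor-loss coefficient ΣK = 4·1.6 + 4·1.5 + 2·6.6 = 25.6.
ΔP = [f·L/D + ΣK]·(ρV²/2) = [0.05412·717/0.168 + 25.6]·(872·0.3875²/2) = [231 + 25.6]·65.46 = 1.68e+04 Pa.
ΔP = 1.68e+04 Pa = 0.168 bar.

ΔP ≈ 0.168 bar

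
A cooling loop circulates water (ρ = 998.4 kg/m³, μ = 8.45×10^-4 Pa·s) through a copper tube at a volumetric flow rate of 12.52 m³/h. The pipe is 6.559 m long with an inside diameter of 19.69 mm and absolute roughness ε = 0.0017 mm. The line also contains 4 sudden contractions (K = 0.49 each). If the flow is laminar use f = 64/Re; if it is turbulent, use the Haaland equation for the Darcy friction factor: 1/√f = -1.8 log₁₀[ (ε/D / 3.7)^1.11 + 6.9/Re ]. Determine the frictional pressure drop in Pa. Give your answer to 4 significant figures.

ΔP ≈ 461400 Pa

Q = 12.52 m³/h = 12.52/3600 = 0.003478 m³/s.
Cross-sectional area A = πD²/4 = π(0.01969)²/4 = 0.0003045 m²; mean velocity V = Q/A = 0.003478/0.0003045 = 11.42 m/s.
Reynolds number Re = ρVD/μ = 998.4 · 11.42 · 0.01969 / 0.000845 = 2.657e+05.
Re > 4000 → turbulent. Relative roughness ε/D = 1.7e-06/0.01969 = 8.63e-05. Haaland: 1/√f = -1.8 log₁₀[(8.63e-05/3.7)^1.11 + 6.9/2.657e+05] = -1.8 log₁₀[7.22e-06 + 2.6e-05] = 8.062, so f = 0.01538.
Total minor-loss coefficient ΣK = 4·0.49 = 1.96.
ΔP = [f·L/D + ΣK]·(ρV²/2) = [0.01538·6.559/0.01969 + 1.96]·(998.4·11.42²/2) = [5.125 + 1.96]·6.512e+04 = 4.614e+05 Pa.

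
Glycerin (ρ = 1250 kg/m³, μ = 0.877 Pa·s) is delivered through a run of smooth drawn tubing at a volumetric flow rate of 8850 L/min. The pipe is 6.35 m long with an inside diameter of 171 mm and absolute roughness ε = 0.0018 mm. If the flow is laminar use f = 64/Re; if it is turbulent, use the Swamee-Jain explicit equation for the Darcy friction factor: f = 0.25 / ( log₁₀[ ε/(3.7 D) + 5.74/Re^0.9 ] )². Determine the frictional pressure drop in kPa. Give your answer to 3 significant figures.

Q = 8850 L/min = 8850/60000 = 0.1475 m³/s.
Cross-sectional area A = πD²/4 = π(0.171)²/4 = 0.02297 m²; mean velocity V = Q/A = 0.1475/0.02297 = 6.423 m/s.
Reynolds number Re = ρVD/μ = 1250 · 6.423 · 0.171 / 0.877 = 1565.
Re < 2300 → laminar flow, so f = 64/Re = 64/1565 = 0.04088 (the turbulent correlation is not needed).
Darcy-Weisbach: ΔP = f(L/D)(ρV²/2) = 0.04088·(6.35/0.171)·(1250·6.423²/2) = 0.04088·37.13·2.578e+04 = 3.914e+04 Pa.
ΔP = 3.914e+04 Pa = 39.1 kPa.

ΔP ≈ 39.1 kPa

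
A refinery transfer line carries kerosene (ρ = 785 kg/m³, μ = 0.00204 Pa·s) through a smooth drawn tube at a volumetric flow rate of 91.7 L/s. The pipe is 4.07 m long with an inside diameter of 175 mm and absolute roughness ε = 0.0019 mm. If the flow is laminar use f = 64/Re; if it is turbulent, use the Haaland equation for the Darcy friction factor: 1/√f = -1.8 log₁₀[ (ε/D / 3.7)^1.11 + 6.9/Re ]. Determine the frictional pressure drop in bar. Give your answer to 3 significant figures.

ΔP ≈ 0.0197 bar

Q = 91.7 L/s = 91.7/1000 = 0.0917 m³/s.
Cross-sectional area A = πD²/4 = π(0.175)²/4 = 0.02405 m²; mean velocity V = Q/A = 0.0917/0.02405 = 3.812 m/s.
Reynolds number Re = ρVD/μ = 785 · 3.812 · 0.175 / 0.00204 = 2.567e+05.
Re > 4000 → turbulent. Relative roughness ε/D = 1.9e-06/0.175 = 1.09e-05. Haaland: 1/√f = -1.8 log₁₀[(1.09e-05/3.7)^1.11 + 6.9/2.567e+05] = -1.8 log₁₀[7.23e-07 + 2.69e-05] = 8.206, so f = 0.01485.
Darcy-Weisbach: ΔP = f(L/D)(ρV²/2) = 0.01485·(4.07/0.175)·(785·3.812²/2) = 0.01485·23.26·5705 = 1970 Pa.
ΔP = 1970 Pa = 0.0197 bar.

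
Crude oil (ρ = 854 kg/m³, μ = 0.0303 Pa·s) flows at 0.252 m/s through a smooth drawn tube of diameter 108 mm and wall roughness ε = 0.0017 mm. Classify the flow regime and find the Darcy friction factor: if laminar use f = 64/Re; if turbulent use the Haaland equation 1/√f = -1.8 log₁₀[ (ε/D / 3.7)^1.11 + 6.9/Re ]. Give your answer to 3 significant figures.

Re = ρVD/μ = 854·0.252·0.108/0.0303 = 767.1.
Re < 2300 → laminar, so f = 64/Re = 0.08343 (roughness is irrelevant in laminar flow).

f ≈ 0.0834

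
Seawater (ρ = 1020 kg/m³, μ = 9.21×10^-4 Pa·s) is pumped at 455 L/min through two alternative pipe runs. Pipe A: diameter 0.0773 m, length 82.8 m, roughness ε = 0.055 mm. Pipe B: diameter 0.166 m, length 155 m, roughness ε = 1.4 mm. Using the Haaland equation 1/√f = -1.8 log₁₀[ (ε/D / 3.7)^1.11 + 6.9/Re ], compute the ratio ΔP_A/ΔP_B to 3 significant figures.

ΔP_A/ΔP_B ≈ 13.4

Pipe A: V = Q/A = 0.007583/0.004693 = 1.616 m/s; Re = 1.383e+05; ε/D = 0.000712; Haaland → f = 0.02026; ΔP_A = f(L/D)(ρV²/2) = 2.889e+04 Pa.
Pipe B: V = Q/A = 0.007583/0.02164 = 0.3504 m/s; Re = 6.442e+04; ε/D = 0.00843; Haaland → f = 0.03683; ΔP_B = f(L/D)(ρV²/2) = 2154 Pa.
ΔP_A/ΔP_B = 2.889e+04/2154 = 13.4.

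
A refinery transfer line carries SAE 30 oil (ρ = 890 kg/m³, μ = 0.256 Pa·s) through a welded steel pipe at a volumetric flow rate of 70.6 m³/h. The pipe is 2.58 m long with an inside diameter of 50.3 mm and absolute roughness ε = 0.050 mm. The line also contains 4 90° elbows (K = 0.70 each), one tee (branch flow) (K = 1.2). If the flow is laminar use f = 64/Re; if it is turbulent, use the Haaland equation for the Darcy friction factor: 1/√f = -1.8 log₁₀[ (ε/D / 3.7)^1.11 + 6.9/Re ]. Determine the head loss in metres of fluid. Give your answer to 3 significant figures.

h_f ≈ 29.3 m

Q = 70.6 m³/h = 70.6/3600 = 0.01961 m³/s.
Cross-sectional area A = πD²/4 = π(0.0503)²/4 = 0.001987 m²; mean velocity V = Q/A = 0.01961/0.001987 = 9.869 m/s.
Reynolds number Re = ρVD/μ = 890 · 9.869 · 0.0503 / 0.256 = 1726.
Re < 2300 → laminar flow, so f = 64/Re = 64/1726 = 0.03708 (the turbulent correlation is not needed).
Total minor-loss coefficient ΣK = 4·0.7 + 1·1.2 = 4.
ΔP = [f·L/D + ΣK]·(ρV²/2) = [0.03708·2.58/0.0503 + 4]·(890·9.869²/2) = [1.902 + 4]·4.334e+04 = 2.558e+05 Pa.
Head loss h_f = ΔP/(ρg) = 2.558e+05/(890·9.81) = 29.3 m.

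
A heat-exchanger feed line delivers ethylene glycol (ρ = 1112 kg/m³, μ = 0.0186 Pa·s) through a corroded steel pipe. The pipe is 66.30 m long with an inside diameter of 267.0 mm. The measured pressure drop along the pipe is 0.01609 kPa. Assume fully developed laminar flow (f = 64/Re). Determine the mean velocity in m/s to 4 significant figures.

V ≈ 0.02907 m/s

For laminar flow, f = 64/Re with Re = ρVD/μ, so Darcy-Weisbach reduces to ΔP = 32μLV/D². Solving for V: V = ΔP·D²/(32μL) = 16.09·(0.267)²/(32·0.0186·66.3) = 0.02907 m/s.
Check: Re = ρVD/μ = 1112·0.02907·0.267/0.0186 = 464 < 2300, so the laminar assumption holds.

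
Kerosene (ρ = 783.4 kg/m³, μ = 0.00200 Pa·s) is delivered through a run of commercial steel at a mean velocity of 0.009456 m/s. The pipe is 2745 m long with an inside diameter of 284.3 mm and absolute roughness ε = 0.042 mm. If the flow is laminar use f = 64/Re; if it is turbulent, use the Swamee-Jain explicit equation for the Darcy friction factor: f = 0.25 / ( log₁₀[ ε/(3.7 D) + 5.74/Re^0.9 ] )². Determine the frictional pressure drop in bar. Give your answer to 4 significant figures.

Reynolds number Re = ρVD/μ = 783.4 · 0.009456 · 0.2843 / 0.002 = 1053.
Re < 2300 → laminar flow, so f = 64/Re = 64/1053 = 0.06078 (the turbulent correlation is not needed).
Darcy-Weisbach: ΔP = f(L/D)(ρV²/2) = 0.06078·(2745/0.2843)·(783.4·0.009456²/2) = 0.06078·9655·0.03502 = 20.55 Pa.
ΔP = 20.55 Pa = 2.055×10^-4 bar.

ΔP ≈ 2.055×10^-4 bar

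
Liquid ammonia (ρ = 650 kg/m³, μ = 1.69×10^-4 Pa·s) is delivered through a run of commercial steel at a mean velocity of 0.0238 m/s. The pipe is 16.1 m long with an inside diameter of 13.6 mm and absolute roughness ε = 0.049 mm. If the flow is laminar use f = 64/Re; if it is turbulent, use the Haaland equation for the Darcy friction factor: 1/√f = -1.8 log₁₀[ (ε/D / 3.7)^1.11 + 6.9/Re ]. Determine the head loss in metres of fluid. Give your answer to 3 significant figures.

h_f ≈ 0.00176 m

Reynolds number Re = ρVD/μ = 650 · 0.0238 · 0.0136 / 0.000169 = 1245.
Re < 2300 → laminar flow, so f = 64/Re = 64/1245 = 0.05141 (the turbulent correlation is not needed).
Darcy-Weisbach: ΔP = f(L/D)(ρV²/2) = 0.05141·(16.1/0.0136)·(650·0.0238²/2) = 0.05141·1184·0.1841 = 11.2 Pa.
Head loss h_f = ΔP/(ρg) = 11.2/(650·9.81) = 0.00176 m.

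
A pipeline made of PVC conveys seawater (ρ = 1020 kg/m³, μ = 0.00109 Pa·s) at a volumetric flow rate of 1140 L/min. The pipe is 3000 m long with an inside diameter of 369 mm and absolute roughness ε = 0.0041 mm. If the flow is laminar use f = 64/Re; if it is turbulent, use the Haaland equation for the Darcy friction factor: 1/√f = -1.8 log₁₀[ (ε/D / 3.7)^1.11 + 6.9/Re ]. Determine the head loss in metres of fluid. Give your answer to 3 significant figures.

h_f ≈ 0.259 m

Q = 1140 L/min = 1140/60000 = 0.019 m³/s.
Cross-sectional area A = πD²/4 = π(0.369)²/4 = 0.1069 m²; mean velocity V = Q/A = 0.019/0.1069 = 0.1777 m/s.
Reynolds number Re = ρVD/μ = 1020 · 0.1777 · 0.369 / 0.00109 = 6.135e+04.
Re > 4000 → turbulent. Relative roughness ε/D = 4.1e-06/0.369 = 1.11e-05. Haaland: 1/√f = -1.8 log₁₀[(1.11e-05/3.7)^1.11 + 6.9/6.135e+04] = -1.8 log₁₀[7.41e-07 + 0.000112] = 7.103, so f = 0.01982.
Darcy-Weisbach: ΔP = f(L/D)(ρV²/2) = 0.01982·(3000/0.369)·(1020·0.1777²/2) = 0.01982·8130·16.1 = 2594 Pa.
Head loss h_f = ΔP/(ρg) = 2594/(1020·9.81) = 0.259 m.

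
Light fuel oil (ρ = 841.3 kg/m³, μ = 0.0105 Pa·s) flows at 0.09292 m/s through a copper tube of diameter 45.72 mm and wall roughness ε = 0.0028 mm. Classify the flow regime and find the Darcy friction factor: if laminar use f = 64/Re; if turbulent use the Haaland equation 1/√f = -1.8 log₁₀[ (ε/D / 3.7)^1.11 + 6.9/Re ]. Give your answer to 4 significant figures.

f ≈ 0.1880

Re = ρVD/μ = 841.3·0.09292·0.04572/0.0105 = 340.4.
Re < 2300 → laminar, so f = 64/Re = 0.188 (roughness is irrelevant in laminar flow).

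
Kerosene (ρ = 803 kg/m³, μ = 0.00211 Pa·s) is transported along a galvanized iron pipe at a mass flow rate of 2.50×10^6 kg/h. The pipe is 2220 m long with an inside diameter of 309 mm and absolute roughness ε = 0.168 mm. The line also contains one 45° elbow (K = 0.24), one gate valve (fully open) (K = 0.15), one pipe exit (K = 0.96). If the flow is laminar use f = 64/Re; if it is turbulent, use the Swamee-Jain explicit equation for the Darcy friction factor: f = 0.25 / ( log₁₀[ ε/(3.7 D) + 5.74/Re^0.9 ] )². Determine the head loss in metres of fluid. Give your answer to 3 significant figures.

ṁ = 2.50×10^6 kg/h = 2.50×10^6/3600 = 694.4 kg/s.
A = πD²/4 = π(0.309)²/4 = 0.07499 m²; mean velocity V = ṁ/(ρA) = 694.4/(803 · 0.07499) = 11.53 m/s.
Reynolds number Re = ρVD/μ = 803 · 11.53 · 0.309 / 0.00211 = 1.356e+06.
Re > 4000 → turbulent. Relative roughness ε/D = 0.000168/0.309 = 0.000544. Swamee-Jain: f = 0.25/(log₁₀[0.000544/3.7 + 5.74/1.356e+06^0.9])² = 0.25/(log₁₀[0.000147 + 1.74e-05])² = 0.25/(-3.784)² = 0.01746.
Total minor-loss coefficient ΣK = 1·0.24 + 1·0.15 + 1·0.96 = 1.35.
ΔP = [f·L/D + ΣK]·(ρV²/2) = [0.01746·2220/0.309 + 1.35]·(803·11.53²/2) = [125.4 + 1.35]·5.34e+04 = 6.769e+06 Pa.
Head loss h_f = ΔP/(ρg) = 6.769e+06/(803·9.81) = 859 m.

h_f ≈ 859 m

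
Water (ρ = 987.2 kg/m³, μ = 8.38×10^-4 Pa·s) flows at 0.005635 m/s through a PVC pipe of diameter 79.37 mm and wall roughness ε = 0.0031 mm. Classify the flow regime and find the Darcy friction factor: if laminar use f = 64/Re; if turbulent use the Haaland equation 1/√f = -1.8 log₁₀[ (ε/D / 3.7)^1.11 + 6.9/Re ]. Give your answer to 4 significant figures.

f ≈ 0.1215

Re = ρVD/μ = 987.2·0.005635·0.07937/0.000838 = 526.9.
Re < 2300 → laminar, so f = 64/Re = 0.1215 (roughness is irrelevant in laminar flow).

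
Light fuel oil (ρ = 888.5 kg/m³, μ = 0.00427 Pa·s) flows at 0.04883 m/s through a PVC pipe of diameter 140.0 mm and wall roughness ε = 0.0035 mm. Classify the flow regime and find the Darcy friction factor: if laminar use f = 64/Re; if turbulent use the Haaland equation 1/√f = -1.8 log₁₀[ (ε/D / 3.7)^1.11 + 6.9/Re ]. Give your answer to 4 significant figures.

Re = ρVD/μ = 888.5·0.04883·0.14/0.00427 = 1422.
Re < 2300 → laminar, so f = 64/Re = 0.04499 (roughness is irrelevant in laminar flow).

f ≈ 0.04499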